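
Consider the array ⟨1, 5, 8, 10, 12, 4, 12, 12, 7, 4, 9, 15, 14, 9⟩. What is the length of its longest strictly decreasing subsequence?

3

Scanning left to right, the best length ending at each element is: 1→1, 5→1, 8→1, 10→1, 12→1, 4→2, 12→1, 12→1, 7→2, 4→3, 9→2, 15→1, 14→2, 9→3.
So the longest decreasing subsequence has length 3, e.g. 8, 7, 4.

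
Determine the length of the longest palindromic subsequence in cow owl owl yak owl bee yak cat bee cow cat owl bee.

5

One longest palindromic subsequence is bee cat cow cat bee (positions 6,8,10,11,13); it reads the same forward and backward, and the interval DP gives dp[1][13] = 5.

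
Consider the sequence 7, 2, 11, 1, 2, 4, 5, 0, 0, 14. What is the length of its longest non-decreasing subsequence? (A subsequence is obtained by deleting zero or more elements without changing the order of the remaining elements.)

One longest non-decreasing subsequence is 2, 2, 4, 5, 14 (positions 2,5,6,7,10), of length 5; no longer one exists.

5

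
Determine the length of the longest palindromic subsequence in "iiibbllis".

4

Using dp[i][j] = 2 + dp[i+1][j−1] if the ends match, else max(dp[i+1][j], dp[i][j−1]):
dp[1][9] = 4. A witness is illi at positions 3,6,7,8.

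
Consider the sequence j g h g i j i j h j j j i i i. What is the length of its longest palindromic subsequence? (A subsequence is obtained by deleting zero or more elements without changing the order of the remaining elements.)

8

One longest palindromic subsequence is iijjjjii (positions 5,7,8,10,11,12,14,15); it reads the same forward and backward, and the interval DP gives dp[1][15] = 8.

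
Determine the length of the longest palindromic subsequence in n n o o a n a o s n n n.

9

One longest palindromic subsequence is nnoanaonn (positions 1,2,4,5,6,7,8,11,12); it reads the same forward and backward, and the interval DP gives dp[1][12] = 9.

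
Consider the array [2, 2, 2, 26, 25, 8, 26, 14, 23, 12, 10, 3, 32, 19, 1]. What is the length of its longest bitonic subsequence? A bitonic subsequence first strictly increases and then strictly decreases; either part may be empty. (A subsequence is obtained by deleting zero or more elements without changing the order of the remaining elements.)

8

Let inc[i] be the LIS ending at i and dec[i] the longest strictly decreasing subsequence starting at i. inc = [1, 1, 1, 2, 2, 2, 3, 3, 4, 3, 3, 2, 5, 4, 1], dec = [2, 2, 2, 7, 6, 3, 6, 5, 5, 4, 3, 2, 3, 2, 1].
max_i inc[i]+dec[i]−1 = 8, with one witness 2, 26, 25, 23, 12, 10, 3, 1.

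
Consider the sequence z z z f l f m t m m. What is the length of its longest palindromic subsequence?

3

One longest palindromic subsequence is mmm (positions 7,9,10); it reads the same forward and backward, and the interval DP gives dp[1][10] = 3.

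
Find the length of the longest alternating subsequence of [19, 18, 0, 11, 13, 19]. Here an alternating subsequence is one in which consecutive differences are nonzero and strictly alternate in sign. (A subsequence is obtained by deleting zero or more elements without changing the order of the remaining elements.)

3

Track the best alternating length ending on an up-step vs a down-step at each position: up/down = 1/1, 1/2, 1/2, 3/2, 3/2, 3/1.
The maximum over both is 3; one such subsequence is 19, 0, 11.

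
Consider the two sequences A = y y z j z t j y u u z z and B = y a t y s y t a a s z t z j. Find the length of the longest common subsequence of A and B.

A longest common subsequence is yyzzj (length 5); the LCS DP confirms no longer common subsequence exists.

5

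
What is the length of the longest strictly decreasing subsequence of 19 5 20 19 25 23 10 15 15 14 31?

4

Let dp[i] be the longest decreasing subsequence ending at position i. Then dp = [1, 2, 1, 2, 1, 2, 3, 3, 3, 4, 1].
The maximum is 4; one witness is 20, 19, 15, 14 at positions 3,4,8,10.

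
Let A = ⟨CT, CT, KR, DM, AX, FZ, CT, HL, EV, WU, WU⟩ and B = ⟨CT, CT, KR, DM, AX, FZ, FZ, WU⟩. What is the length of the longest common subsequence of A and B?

7

Backtracking the LCS table gives one alignment: CT (A1,B1) → CT (A2,B2) → KR (A3,B3) → DM (A4,B4) → AX (A5,B5) → FZ (A6,B7) → WU (A11,B8).
So the longest common subsequence has length 7.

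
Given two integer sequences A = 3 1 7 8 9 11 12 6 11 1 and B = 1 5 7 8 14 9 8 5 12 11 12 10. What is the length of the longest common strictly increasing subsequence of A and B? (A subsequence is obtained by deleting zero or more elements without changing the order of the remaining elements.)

A longest common strictly increasing subsequence is 1, 7, 8, 9, 11, 12 (length 6); it appears in order in both A and B, and no longer such subsequence exists.

6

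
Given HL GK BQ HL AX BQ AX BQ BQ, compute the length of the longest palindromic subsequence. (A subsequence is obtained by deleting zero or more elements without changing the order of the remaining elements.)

Using dp[i][j] = 2 + dp[i+1][j−1] if the ends match, else max(dp[i+1][j], dp[i][j−1]):
dp[1][9] = 5. A witness is BQ BQ AX BQ BQ at positions 3,6,7,8,9.

5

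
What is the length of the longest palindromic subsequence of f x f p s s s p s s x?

One longest palindromic subsequence is xsspssx (positions 2,5,6,8,9,10,11); it reads the same forward and backward, and the interval DP gives dp[1][11] = 7.

7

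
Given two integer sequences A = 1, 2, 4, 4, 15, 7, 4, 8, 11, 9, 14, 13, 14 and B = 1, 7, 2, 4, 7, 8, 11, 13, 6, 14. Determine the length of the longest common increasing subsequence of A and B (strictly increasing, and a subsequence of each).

For each value that appears in both, track the longest common increasing run ending there.
The best achievable length is 8; one witness is 1, 2, 4, 7, 8, 11, 13, 14 (A-positions 1,2,3,6,8,9,12,13, B-positions 1,3,4,5,6,7,8,10).

8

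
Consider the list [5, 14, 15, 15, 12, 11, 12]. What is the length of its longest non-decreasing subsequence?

Let dp[i] be the longest non-decreasing subsequence ending at position i. Then dp = [1, 2, 3, 4, 2, 2, 3].
The maximum is 4; one witness is 5, 14, 15, 15 at positions 1,2,3,4.

4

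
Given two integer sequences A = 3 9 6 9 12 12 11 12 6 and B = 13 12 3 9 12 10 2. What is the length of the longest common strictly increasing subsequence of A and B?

For each value that appears in both, track the longest common increasing run ending there.
The best achievable length is 3; one witness is 3, 9, 12 (A-positions 1,2,5, B-positions 3,4,5).

3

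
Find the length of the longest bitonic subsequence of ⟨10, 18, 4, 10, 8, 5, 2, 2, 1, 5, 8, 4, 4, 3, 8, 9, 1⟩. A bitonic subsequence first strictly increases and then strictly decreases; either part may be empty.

One longest bitonic subsequence is 10, 18, 10, 8, 5, 4, 3, 1 (positions 1,2,4,5,10,13,14,17): it rises to 18 then falls. Length 8 is optimal.

8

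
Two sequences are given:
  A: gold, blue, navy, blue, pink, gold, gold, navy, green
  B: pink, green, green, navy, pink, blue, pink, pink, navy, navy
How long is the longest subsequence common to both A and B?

4

Backtracking the LCS table gives one alignment: navy (A3,B4) → blue (A4,B6) → pink (A5,B8) → navy (A8,B10).
So the longest common subsequence has length 4.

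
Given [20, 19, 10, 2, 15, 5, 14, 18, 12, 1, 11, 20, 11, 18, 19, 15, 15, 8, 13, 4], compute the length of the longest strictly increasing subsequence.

5

Scanning left to right, the best length ending at each element is: 20→1, 19→1, 10→1, 2→1, 15→2, 5→2, 14→3, 18→4, 12→3, 1→1, 11→3, 20→5, 11→3, 18→4, 19→5, 15→4, 15→4, 8→3, 13→4, 4→2.
So the longest increasing subsequence has length 5, e.g. 2, 5, 14, 18, 20.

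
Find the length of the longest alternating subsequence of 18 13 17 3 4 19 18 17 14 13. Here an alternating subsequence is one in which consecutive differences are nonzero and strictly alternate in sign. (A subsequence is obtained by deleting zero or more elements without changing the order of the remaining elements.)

6

A longest alternating subsequence is 18, 13, 17, 3, 19, 18 (positions 1,2,3,4,6,7); its 5 consecutive differences strictly alternate in sign, and length 6 is optimal.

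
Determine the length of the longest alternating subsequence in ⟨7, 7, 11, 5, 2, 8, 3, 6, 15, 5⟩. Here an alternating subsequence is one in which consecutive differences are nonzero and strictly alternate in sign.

7

Track the best alternating length ending on an up-step vs a down-step at each position: up/down = 1/1, 1/1, 2/1, 1/3, 1/3, 4/3, 4/5, 6/5, 6/1, 6/7.
The maximum over both is 7; one such subsequence is 7, 11, 5, 8, 3, 6, 5.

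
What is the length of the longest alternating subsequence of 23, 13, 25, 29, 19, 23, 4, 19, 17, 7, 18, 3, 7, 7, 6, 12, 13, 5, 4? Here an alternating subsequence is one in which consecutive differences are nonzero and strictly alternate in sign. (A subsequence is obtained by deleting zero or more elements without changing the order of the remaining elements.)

Track the best alternating length ending on an up-step vs a down-step at each position: up/down = 1/1, 1/2, 3/1, 3/1, 3/4, 5/4, 1/6, 7/6, 7/8, 7/8, 9/8, 1/10, 11/10, 11/10, 11/12, 13/10, 13/10, 11/14, 11/14.
The maximum over both is 14; one such subsequence is 23, 13, 25, 19, 23, 4, 19, 17, 18, 3, 7, 6, 12, 5.

14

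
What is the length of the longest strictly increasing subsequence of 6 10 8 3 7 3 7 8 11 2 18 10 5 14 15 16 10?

Let dp[i] be the longest increasing subsequence ending at position i. Then dp = [1, 2, 2, 1, 2, 1, 2, 3, 4, 1, 5, 4, 2, 5, 6, 7, 4].
The maximum is 7; one witness is 6, 7, 8, 11, 14, 15, 16 at positions 1,5,8,9,14,15,16.

7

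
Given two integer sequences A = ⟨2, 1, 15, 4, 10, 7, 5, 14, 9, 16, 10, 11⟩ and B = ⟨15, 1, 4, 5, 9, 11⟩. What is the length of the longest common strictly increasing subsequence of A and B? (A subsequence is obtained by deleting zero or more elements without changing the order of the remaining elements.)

For each value that appears in both, track the longest common increasing run ending there.
The best achievable length is 5; one witness is 1, 4, 5, 9, 11 (A-positions 2,4,7,9,12, B-positions 2,3,4,5,6).

5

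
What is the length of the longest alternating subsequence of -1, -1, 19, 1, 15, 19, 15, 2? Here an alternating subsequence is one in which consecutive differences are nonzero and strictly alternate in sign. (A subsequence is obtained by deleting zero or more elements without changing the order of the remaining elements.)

A longest alternating subsequence is -1, 19, 1, 19, 15 (positions 1,3,4,6,7); its 4 consecutive differences strictly alternate in sign, and length 5 is optimal.

5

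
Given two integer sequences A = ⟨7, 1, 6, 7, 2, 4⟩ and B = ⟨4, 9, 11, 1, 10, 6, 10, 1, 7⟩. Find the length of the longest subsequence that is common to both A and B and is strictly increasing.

3

A longest common strictly increasing subsequence is 1, 6, 7 (length 3); it appears in order in both A and B, and no longer such subsequence exists.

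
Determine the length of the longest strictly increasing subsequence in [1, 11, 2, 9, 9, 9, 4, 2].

Scanning left to right, the best length ending at each element is: 1→1, 11→2, 2→2, 9→3, 9→3, 9→3, 4→3, 2→2.
So the longest increasing subsequence has length 3, e.g. 1, 2, 9.

3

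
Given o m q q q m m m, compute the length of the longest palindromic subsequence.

5

Using dp[i][j] = 2 + dp[i+1][j−1] if the ends match, else max(dp[i+1][j], dp[i][j−1]):
dp[1][8] = 5. A witness is mqqqm at positions 2,3,4,5,8.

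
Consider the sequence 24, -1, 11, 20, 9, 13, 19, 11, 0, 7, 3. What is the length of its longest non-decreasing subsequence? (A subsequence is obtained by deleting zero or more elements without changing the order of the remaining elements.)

4

Scanning left to right, the best length ending at each element is: 24→1, -1→1, 11→2, 20→3, 9→2, 13→3, 19→4, 11→3, 0→2, 7→3, 3→3.
So the longest non-decreasing subsequence has length 4, e.g. -1, 11, 13, 19.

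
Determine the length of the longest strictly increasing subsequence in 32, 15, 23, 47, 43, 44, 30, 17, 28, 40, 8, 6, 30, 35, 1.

Let dp[i] be the longest increasing subsequence ending at position i. Then dp = [1, 1, 2, 3, 3, 4, 3, 2, 3, 4, 1, 1, 4, 5, 1].
The maximum is 5; one witness is 15, 23, 28, 30, 35 at positions 2,3,9,13,14.

5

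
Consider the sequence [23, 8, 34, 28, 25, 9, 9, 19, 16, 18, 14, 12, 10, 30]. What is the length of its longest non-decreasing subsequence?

6

Let dp[i] be the longest non-decreasing subsequence ending at position i. Then dp = [1, 1, 2, 2, 2, 2, 3, 4, 4, 5, 4, 4, 4, 6].
The maximum is 6; one witness is 8, 9, 9, 16, 18, 30 at positions 2,6,7,9,10,14.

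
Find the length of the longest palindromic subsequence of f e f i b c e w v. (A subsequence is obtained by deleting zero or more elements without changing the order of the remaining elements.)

Using dp[i][j] = 2 + dp[i+1][j−1] if the ends match, else max(dp[i+1][j], dp[i][j−1]):
dp[1][9] = 3. A witness is ece at positions 2,6,7.

3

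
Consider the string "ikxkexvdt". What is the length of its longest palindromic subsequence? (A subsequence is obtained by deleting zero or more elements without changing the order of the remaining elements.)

Using dp[i][j] = 2 + dp[i+1][j−1] if the ends match, else max(dp[i+1][j], dp[i][j−1]):
dp[1][9] = 3. A witness is xex at positions 3,5,6.

3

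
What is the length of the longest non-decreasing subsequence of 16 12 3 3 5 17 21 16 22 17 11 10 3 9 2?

Scanning left to right, the best length ending at each element is: 16→1, 12→1, 3→1, 3→2, 5→3, 17→4, 21→5, 16→4, 22→6, 17→5, 11→4, 10→4, 3→3, 9→4, 2→1.
So the longest non-decreasing subsequence has length 6, e.g. 3, 3, 5, 17, 21, 22.

6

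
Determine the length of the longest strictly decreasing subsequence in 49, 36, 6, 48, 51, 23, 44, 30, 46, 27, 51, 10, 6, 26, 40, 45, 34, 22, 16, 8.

Let dp[i] be the longest decreasing subsequence ending at position i. Then dp = [1, 2, 3, 2, 1, 3, 3, 4, 3, 5, 1, 6, 7, 6, 4, 4, 5, 7, 8, 9].
The maximum is 9; one witness is 49, 48, 44, 30, 27, 26, 22, 16, 8 at positions 1,4,7,8,10,14,18,19,20.

9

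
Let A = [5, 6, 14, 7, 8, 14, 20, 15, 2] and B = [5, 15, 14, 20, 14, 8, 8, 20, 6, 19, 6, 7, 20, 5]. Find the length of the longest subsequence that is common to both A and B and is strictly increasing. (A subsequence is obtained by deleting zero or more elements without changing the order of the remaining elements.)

4

A longest common strictly increasing subsequence is 5, 6, 7, 20 (length 4); it appears in order in both A and B, and no longer such subsequence exists.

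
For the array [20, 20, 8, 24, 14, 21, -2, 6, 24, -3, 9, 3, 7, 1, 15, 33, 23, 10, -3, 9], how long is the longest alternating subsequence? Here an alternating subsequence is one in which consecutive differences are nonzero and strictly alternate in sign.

15

A longest alternating subsequence is 20, 8, 24, 14, 21, -2, 6, -3, 9, 3, 7, 1, 15, -3, 9 (positions 1,3,4,5,6,7,8,10,11,12,13,14,15,19,20); its 14 consecutive differences strictly alternate in sign, and length 15 is optimal.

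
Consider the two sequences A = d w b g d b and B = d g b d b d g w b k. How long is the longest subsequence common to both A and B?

A longest common subsequence is dbgb (length 4); the LCS DP confirms no longer common subsequence exists.

4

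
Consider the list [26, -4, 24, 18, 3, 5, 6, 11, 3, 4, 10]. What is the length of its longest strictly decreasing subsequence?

Scanning left to right, the best length ending at each element is: 26→1, -4→2, 24→2, 18→3, 3→4, 5→4, 6→4, 11→4, 3→5, 4→5, 10→5.
So the longest decreasing subsequence has length 5, e.g. 26, 24, 18, 5, 3.

5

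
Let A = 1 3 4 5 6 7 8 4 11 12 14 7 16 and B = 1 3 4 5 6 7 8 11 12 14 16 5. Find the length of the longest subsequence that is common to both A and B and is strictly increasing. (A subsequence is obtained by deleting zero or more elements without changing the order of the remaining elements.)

A longest common strictly increasing subsequence is 1, 3, 4, 5, 6, 7, 8, 11, 12, 14, 16 (length 11); it appears in order in both A and B, and no longer such subsequence exists.

11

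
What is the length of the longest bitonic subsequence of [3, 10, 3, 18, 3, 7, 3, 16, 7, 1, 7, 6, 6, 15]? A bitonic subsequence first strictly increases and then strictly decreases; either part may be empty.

One longest bitonic subsequence is 3, 10, 18, 16, 7, 6 (positions 1,2,4,8,11,13): it rises to 18 then falls. Length 6 is optimal.

6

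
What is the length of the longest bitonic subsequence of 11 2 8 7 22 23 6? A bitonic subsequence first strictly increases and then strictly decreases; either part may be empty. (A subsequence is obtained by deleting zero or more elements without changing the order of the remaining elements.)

Let inc[i] be the LIS ending at i and dec[i] the longest strictly decreasing subsequence starting at i. inc = [1, 1, 2, 2, 3, 4, 2], dec = [4, 1, 3, 2, 2, 2, 1].
max_i inc[i]+dec[i]−1 = 5, with one witness 2, 8, 22, 23, 6.

5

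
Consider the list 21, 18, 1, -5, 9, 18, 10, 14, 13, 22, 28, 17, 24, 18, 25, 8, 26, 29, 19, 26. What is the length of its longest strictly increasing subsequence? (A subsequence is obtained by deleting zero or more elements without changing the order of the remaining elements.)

9

Scanning left to right, the best length ending at each element is: 21→1, 18→1, 1→1, -5→1, 9→2, 18→3, 10→3, 14→4, 13→4, 22→5, 28→6, 17→5, 24→6, 18→6, 25→7, 8→2, 26→8, 29→9, 19→7, 26→8.
So the longest increasing subsequence has length 9, e.g. 1, 9, 10, 14, 22, 24, 25, 26, 29.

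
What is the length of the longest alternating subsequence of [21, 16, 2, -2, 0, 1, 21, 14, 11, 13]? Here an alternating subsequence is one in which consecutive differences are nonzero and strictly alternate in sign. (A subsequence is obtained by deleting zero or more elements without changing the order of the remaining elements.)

Track the best alternating length ending on an up-step vs a down-step at each position: up/down = 1/1, 1/2, 1/2, 1/2, 3/2, 3/2, 3/1, 3/4, 3/4, 5/4.
The maximum over both is 5; one such subsequence is 21, 16, 21, 11, 13.

5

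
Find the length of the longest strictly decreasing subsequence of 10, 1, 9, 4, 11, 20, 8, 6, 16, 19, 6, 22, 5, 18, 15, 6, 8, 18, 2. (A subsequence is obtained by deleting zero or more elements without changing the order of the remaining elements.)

One longest decreasing subsequence is 10, 9, 8, 6, 5, 2 (positions 1,3,7,8,13,19), of length 6; no longer one exists.

6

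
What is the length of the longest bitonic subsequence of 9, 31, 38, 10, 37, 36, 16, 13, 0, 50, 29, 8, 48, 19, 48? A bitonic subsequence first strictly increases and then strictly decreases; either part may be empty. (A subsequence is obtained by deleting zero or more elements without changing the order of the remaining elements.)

8

Let inc[i] be the LIS ending at i and dec[i] the longest strictly decreasing subsequence starting at i. inc = [1, 2, 3, 2, 3, 3, 3, 3, 1, 4, 4, 2, 5, 4, 5], dec = [2, 4, 6, 2, 5, 4, 3, 2, 1, 3, 2, 1, 2, 1, 1].
max_i inc[i]+dec[i]−1 = 8, with one witness 9, 31, 38, 37, 36, 16, 13, 8.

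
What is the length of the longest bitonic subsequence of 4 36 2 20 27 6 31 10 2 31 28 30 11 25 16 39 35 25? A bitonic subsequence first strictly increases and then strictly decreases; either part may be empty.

One longest bitonic subsequence is 4, 20, 27, 28, 30, 39, 35, 25 (positions 1,4,5,11,12,16,17,18): it rises to 39 then falls. Length 8 is optimal.

8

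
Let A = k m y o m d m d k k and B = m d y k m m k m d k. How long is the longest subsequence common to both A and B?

6

A longest common subsequence is kmmmdk (length 6); the LCS DP confirms no longer common subsequence exists.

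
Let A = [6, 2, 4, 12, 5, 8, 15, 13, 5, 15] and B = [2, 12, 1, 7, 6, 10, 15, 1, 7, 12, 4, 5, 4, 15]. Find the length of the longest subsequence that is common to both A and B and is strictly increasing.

4

A longest common strictly increasing subsequence is 2, 4, 5, 15 (length 4); it appears in order in both A and B, and no longer such subsequence exists.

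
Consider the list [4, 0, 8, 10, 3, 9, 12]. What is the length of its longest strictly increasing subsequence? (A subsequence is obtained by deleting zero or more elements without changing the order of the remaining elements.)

4

Scanning left to right, the best length ending at each element is: 4→1, 0→1, 8→2, 10→3, 3→2, 9→3, 12→4.
So the longest increasing subsequence has length 4, e.g. 4, 8, 10, 12.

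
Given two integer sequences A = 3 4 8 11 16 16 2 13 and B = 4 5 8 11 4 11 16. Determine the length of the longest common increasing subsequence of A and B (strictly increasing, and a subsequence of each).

4

A longest common strictly increasing subsequence is 4, 8, 11, 16 (length 4); it appears in order in both A and B, and no longer such subsequence exists.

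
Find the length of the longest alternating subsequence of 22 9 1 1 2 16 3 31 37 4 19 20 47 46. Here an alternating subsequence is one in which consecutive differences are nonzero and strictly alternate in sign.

8

Track the best alternating length ending on an up-step vs a down-step at each position: up/down = 1/1, 1/2, 1/2, 1/2, 3/2, 3/2, 3/4, 5/1, 5/1, 5/6, 7/6, 7/6, 7/1, 7/8.
The maximum over both is 8; one such subsequence is 22, 9, 16, 3, 31, 4, 47, 46.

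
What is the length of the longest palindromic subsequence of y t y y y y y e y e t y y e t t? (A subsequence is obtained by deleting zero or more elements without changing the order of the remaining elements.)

One longest palindromic subsequence is tyyyyyyyyt (positions 2,3,4,5,6,7,9,12,13,16); it reads the same forward and backward, and the interval DP gives dp[1][16] = 10.

10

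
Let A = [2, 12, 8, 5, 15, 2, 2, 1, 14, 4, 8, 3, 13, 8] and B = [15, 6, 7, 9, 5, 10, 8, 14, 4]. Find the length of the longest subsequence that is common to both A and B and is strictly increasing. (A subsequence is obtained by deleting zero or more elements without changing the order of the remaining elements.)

2

For each value that appears in both, track the longest common increasing run ending there.
The best achievable length is 2; one witness is 5, 8 (A-positions 4,11, B-positions 5,7).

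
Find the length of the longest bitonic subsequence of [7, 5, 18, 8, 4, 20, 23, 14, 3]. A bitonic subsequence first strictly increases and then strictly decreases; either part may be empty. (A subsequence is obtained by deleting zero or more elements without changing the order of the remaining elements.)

6

One longest bitonic subsequence is 7, 18, 20, 23, 14, 3 (positions 1,3,6,7,8,9): it rises to 23 then falls. Length 6 is optimal.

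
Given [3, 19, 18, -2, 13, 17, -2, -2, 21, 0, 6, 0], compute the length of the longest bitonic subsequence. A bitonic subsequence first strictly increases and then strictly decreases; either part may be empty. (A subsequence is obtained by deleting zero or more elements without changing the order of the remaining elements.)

One longest bitonic subsequence is 3, 19, 18, 17, 6, 0 (positions 1,2,3,6,11,12): it rises to 19 then falls. Length 6 is optimal.

6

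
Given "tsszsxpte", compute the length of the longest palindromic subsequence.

One longest palindromic subsequence is tszst (positions 1,3,4,5,8); it reads the same forward and backward, and the interval DP gives dp[1][9] = 5.

5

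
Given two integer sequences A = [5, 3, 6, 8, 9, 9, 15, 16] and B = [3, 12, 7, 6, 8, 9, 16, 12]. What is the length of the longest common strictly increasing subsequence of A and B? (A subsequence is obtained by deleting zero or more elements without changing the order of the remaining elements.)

5

For each value that appears in both, track the longest common increasing run ending there.
The best achievable length is 5; one witness is 3, 6, 8, 9, 16 (A-positions 2,3,4,5,8, B-positions 1,4,5,6,7).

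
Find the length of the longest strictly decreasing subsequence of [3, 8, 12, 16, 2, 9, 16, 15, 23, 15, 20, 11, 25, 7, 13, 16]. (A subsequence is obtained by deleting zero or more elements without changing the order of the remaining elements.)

One longest decreasing subsequence is 16, 15, 11, 7 (positions 4,8,12,14), of length 4; no longer one exists.

4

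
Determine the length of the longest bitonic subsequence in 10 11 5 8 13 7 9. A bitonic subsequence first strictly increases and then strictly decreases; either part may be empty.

4

Let inc[i] be the LIS ending at i and dec[i] the longest strictly decreasing subsequence starting at i. inc = [1, 2, 1, 2, 3, 2, 3], dec = [3, 3, 1, 2, 2, 1, 1].
max_i inc[i]+dec[i]−1 = 4, with one witness 10, 11, 8, 7.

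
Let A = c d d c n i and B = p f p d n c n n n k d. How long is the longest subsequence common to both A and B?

3

A longest common subsequence is dcn (length 3); the LCS DP confirms no longer common subsequence exists.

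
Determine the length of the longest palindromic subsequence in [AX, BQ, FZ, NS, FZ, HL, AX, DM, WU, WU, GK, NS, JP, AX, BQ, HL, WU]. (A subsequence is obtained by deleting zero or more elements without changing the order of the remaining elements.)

6

Using dp[i][j] = 2 + dp[i+1][j−1] if the ends match, else max(dp[i+1][j], dp[i][j−1]):
dp[1][17] = 6. A witness is HL AX WU WU AX HL at positions 6,7,9,10,14,16.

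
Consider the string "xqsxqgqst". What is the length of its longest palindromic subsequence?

5

Using dp[i][j] = 2 + dp[i+1][j−1] if the ends match, else max(dp[i+1][j], dp[i][j−1]):
dp[1][9] = 5. A witness is sqgqs at positions 3,5,6,7,8.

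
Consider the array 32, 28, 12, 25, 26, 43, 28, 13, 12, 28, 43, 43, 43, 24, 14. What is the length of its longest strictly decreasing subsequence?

5

Scanning left to right, the best length ending at each element is: 32→1, 28→2, 12→3, 25→3, 26→3, 43→1, 28→2, 13→4, 12→5, 28→2, 43→1, 43→1, 43→1, 24→4, 14→5.
So the longest decreasing subsequence has length 5, e.g. 32, 28, 25, 13, 12.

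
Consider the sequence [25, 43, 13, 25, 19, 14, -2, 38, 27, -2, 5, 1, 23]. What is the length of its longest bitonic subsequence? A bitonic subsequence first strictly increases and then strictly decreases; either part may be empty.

7

One longest bitonic subsequence is 25, 43, 25, 19, 14, 5, 1 (positions 1,2,4,5,6,11,12): it rises to 43 then falls. Length 7 is optimal.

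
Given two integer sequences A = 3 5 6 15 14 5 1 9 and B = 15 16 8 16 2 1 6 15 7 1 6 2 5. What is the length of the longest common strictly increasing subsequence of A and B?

A longest common strictly increasing subsequence is 6, 15 (length 2); it appears in order in both A and B, and no longer such subsequence exists.

2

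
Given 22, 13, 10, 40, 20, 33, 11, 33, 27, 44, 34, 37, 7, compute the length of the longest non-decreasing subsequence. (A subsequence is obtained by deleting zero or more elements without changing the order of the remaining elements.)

Let dp[i] be the longest non-decreasing subsequence ending at position i. Then dp = [1, 1, 1, 2, 2, 3, 2, 4, 3, 5, 5, 6, 1].
The maximum is 6; one witness is 13, 20, 33, 33, 34, 37 at positions 2,5,6,8,11,12.

6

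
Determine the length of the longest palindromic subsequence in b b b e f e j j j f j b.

Using dp[i][j] = 2 + dp[i+1][j−1] if the ends match, else max(dp[i+1][j], dp[i][j−1]):
dp[1][12] = 7. A witness is bfjjjfb at positions 1,5,7,8,9,10,12.

7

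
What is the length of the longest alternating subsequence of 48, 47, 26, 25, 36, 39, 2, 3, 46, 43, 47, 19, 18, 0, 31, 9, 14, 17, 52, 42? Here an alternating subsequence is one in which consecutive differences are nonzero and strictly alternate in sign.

12

Track the best alternating length ending on an up-step vs a down-step at each position: up/down = 1/1, 1/2, 1/2, 1/2, 3/2, 3/2, 1/4, 5/4, 5/2, 5/6, 7/2, 5/8, 5/8, 1/8, 9/8, 9/10, 11/10, 11/10, 11/1, 11/12.
The maximum over both is 12; one such subsequence is 48, 26, 36, 2, 46, 43, 47, 19, 31, 9, 52, 42.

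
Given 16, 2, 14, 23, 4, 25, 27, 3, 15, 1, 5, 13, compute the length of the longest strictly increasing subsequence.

Let dp[i] be the longest increasing subsequence ending at position i. Then dp = [1, 1, 2, 3, 2, 4, 5, 2, 3, 1, 3, 4].
The maximum is 5; one witness is 2, 14, 23, 25, 27 at positions 2,3,4,6,7.

5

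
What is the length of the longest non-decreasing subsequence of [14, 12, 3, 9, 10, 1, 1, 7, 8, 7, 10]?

5

Scanning left to right, the best length ending at each element is: 14→1, 12→1, 3→1, 9→2, 10→3, 1→1, 1→2, 7→3, 8→4, 7→4, 10→5.
So the longest non-decreasing subsequence has length 5, e.g. 1, 1, 7, 8, 10.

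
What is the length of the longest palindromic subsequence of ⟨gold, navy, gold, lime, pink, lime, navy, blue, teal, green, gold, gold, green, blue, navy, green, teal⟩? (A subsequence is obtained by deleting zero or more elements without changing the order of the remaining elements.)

8

One longest palindromic subsequence is navy blue green gold gold green blue navy (positions 7,8,10,11,12,13,14,15); it reads the same forward and backward, and the interval DP gives dp[1][17] = 8.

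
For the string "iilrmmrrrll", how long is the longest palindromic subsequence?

One longest palindromic subsequence is lrrrrl (positions 3,4,7,8,9,11); it reads the same forward and backward, and the interval DP gives dp[1][11] = 6.

6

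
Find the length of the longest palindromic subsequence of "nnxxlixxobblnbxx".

One longest palindromic subsequence is xxlbblxx (positions 3,4,5,10,11,12,15,16); it reads the same forward and backward, and the interval DP gives dp[1][16] = 8.

8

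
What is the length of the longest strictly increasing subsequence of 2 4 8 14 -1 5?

One longest increasing subsequence is 2, 4, 8, 14 (positions 1,2,3,4), of length 4; no longer one exists.

4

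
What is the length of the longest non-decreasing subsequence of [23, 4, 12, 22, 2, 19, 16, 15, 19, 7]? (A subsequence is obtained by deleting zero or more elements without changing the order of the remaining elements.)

Let dp[i] be the longest non-decreasing subsequence ending at position i. Then dp = [1, 1, 2, 3, 1, 3, 3, 3, 4, 2].
The maximum is 4; one witness is 4, 12, 19, 19 at positions 2,3,6,9.

4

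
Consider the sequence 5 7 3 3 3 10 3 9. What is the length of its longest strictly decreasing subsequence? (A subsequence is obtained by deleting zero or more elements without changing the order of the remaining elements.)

2

Scanning left to right, the best length ending at each element is: 5→1, 7→1, 3→2, 3→2, 3→2, 10→1, 3→2, 9→2.
So the longest decreasing subsequence has length 2, e.g. 5, 3.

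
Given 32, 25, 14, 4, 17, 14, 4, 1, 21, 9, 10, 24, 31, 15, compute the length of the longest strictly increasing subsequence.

Let dp[i] be the longest increasing subsequence ending at position i. Then dp = [1, 1, 1, 1, 2, 2, 1, 1, 3, 2, 3, 4, 5, 4].
The maximum is 5; one witness is 14, 17, 21, 24, 31 at positions 3,5,9,12,13.

5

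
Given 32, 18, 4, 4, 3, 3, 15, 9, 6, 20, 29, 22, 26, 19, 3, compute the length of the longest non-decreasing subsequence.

Scanning left to right, the best length ending at each element is: 32→1, 18→1, 4→1, 4→2, 3→1, 3→2, 15→3, 9→3, 6→3, 20→4, 29→5, 22→5, 26→6, 19→4, 3→3.
So the longest non-decreasing subsequence has length 6, e.g. 4, 4, 15, 20, 22, 26.

6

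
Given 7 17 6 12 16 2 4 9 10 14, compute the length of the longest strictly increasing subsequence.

Scanning left to right, the best length ending at each element is: 7→1, 17→2, 6→1, 12→2, 16→3, 2→1, 4→2, 9→3, 10→4, 14→5.
So the longest increasing subsequence has length 5, e.g. 2, 4, 9, 10, 14.

5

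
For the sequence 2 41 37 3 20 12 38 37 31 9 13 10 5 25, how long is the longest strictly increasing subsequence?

Scanning left to right, the best length ending at each element is: 2→1, 41→2, 37→2, 3→2, 20→3, 12→3, 38→4, 37→4, 31→4, 9→3, 13→4, 10→4, 5→3, 25→5.
So the longest increasing subsequence has length 5, e.g. 2, 3, 12, 13, 25.

5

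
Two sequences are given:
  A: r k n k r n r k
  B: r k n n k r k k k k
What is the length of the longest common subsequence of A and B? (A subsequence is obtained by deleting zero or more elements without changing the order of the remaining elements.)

Backtracking the LCS table gives one alignment: r (A1,B1) → k (A2,B2) → n (A3,B4) → k (A4,B5) → r (A5,B6) → k (A8,B10).
So the longest common subsequence has length 6.

6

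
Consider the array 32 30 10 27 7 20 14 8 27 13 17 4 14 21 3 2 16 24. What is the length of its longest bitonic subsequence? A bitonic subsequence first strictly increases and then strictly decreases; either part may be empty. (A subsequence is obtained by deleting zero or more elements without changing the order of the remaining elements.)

9

One longest bitonic subsequence is 32, 30, 27, 20, 14, 13, 4, 3, 2 (positions 1,2,4,6,7,10,12,15,16): it rises to 32 then falls. Length 9 is optimal.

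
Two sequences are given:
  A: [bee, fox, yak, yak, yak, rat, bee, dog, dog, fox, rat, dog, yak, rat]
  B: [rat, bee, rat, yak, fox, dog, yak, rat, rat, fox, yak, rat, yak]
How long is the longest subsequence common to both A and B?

A longest common subsequence is bee, fox, yak, rat, fox, rat, yak (length 7); the LCS DP confirms no longer common subsequence exists.

7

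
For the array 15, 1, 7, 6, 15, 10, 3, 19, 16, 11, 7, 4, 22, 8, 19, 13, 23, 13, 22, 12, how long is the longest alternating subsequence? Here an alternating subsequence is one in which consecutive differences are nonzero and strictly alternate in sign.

Track the best alternating length ending on an up-step vs a down-step at each position: up/down = 1/1, 1/2, 3/2, 3/4, 5/1, 5/6, 3/6, 7/1, 7/8, 7/8, 7/8, 7/8, 9/1, 9/10, 11/10, 11/12, 13/1, 11/14, 15/14, 11/16.
The maximum over both is 16; one such subsequence is 15, 1, 7, 6, 15, 10, 19, 16, 22, 8, 19, 13, 23, 13, 22, 12.

16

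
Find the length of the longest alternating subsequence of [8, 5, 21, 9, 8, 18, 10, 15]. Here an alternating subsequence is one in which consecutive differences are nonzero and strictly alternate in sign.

7

Track the best alternating length ending on an up-step vs a down-step at each position: up/down = 1/1, 1/2, 3/1, 3/4, 3/4, 5/4, 5/6, 7/6.
The maximum over both is 7; one such subsequence is 8, 5, 21, 9, 18, 10, 15.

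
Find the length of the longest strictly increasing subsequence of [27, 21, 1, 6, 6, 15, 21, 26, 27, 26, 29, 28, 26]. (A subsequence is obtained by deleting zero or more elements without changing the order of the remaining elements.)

One longest increasing subsequence is 1, 6, 15, 21, 26, 27, 29 (positions 3,4,6,7,8,9,11), of length 7; no longer one exists.

7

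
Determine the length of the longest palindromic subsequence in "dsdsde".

5

One longest palindromic subsequence is dsdsd (positions 1,2,3,4,5); it reads the same forward and backward, and the interval DP gives dp[1][6] = 5.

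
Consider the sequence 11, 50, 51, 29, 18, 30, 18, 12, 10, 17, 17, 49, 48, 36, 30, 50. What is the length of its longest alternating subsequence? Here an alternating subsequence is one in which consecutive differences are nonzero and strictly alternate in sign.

Track the best alternating length ending on an up-step vs a down-step at each position: up/down = 1/1, 2/1, 2/1, 2/3, 2/3, 4/3, 2/5, 2/5, 1/5, 6/5, 6/5, 6/3, 6/7, 6/7, 6/7, 8/3.
The maximum over both is 8; one such subsequence is 11, 50, 29, 30, 18, 49, 48, 50.

8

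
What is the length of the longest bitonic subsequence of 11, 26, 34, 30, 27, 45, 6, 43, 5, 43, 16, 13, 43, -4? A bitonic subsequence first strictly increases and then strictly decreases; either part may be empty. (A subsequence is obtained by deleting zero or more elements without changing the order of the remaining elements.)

8

One longest bitonic subsequence is 11, 26, 34, 30, 27, 16, 13, -4 (positions 1,2,3,4,5,11,12,14): it rises to 34 then falls. Length 8 is optimal.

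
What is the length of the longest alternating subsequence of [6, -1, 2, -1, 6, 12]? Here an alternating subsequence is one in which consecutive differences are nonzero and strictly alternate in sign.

5

A longest alternating subsequence is 6, -1, 2, -1, 6 (positions 1,2,3,4,5); its 4 consecutive differences strictly alternate in sign, and length 5 is optimal.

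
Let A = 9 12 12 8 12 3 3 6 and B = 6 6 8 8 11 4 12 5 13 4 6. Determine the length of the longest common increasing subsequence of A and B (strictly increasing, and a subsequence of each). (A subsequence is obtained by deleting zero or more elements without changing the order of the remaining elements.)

2

A longest common strictly increasing subsequence is 8, 12 (length 2); it appears in order in both A and B, and no longer such subsequence exists.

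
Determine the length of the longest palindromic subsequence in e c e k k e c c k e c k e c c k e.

12

One longest palindromic subsequence is ecekeccekece (positions 1,2,3,4,6,7,8,10,12,13,15,17); it reads the same forward and backward, and the interval DP gives dp[1][17] = 12.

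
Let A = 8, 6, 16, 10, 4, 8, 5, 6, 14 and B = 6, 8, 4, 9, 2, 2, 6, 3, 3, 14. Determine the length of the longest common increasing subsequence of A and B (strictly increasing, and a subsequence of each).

3

A longest common strictly increasing subsequence is 6, 8, 14 (length 3); it appears in order in both A and B, and no longer such subsequence exists.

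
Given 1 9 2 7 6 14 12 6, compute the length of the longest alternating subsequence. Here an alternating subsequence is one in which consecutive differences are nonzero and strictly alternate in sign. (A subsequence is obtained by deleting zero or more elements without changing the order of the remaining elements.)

7

Track the best alternating length ending on an up-step vs a down-step at each position: up/down = 1/1, 2/1, 2/3, 4/3, 4/5, 6/1, 6/7, 4/7.
The maximum over both is 7; one such subsequence is 1, 9, 2, 7, 6, 14, 12.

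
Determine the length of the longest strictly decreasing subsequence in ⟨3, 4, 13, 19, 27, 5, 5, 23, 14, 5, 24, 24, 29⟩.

4

Scanning left to right, the best length ending at each element is: 3→1, 4→1, 13→1, 19→1, 27→1, 5→2, 5→2, 23→2, 14→3, 5→4, 24→2, 24→2, 29→1.
So the longest decreasing subsequence has length 4, e.g. 27, 23, 14, 5.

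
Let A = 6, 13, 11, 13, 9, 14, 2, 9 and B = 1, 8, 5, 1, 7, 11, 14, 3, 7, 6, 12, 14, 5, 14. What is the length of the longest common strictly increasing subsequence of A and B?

For each value that appears in both, track the longest common increasing run ending there.
The best achievable length is 2; one witness is 11, 14 (A-positions 3,6, B-positions 6,7).

2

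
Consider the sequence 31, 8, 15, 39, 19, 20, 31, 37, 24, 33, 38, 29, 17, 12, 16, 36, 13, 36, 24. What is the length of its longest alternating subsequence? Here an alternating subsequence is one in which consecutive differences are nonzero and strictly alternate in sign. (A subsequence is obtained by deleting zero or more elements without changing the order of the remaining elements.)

12

Track the best alternating length ending on an up-step vs a down-step at each position: up/down = 1/1, 1/2, 3/2, 3/1, 3/4, 5/4, 5/4, 5/4, 5/6, 7/6, 7/4, 7/8, 3/8, 3/8, 9/8, 9/8, 9/10, 11/8, 11/12.
The maximum over both is 12; one such subsequence is 31, 8, 39, 19, 31, 24, 33, 12, 16, 13, 36, 24.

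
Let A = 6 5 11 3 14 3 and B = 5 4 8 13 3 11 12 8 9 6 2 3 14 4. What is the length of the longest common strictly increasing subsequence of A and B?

3

For each value that appears in both, track the longest common increasing run ending there.
The best achievable length is 3; one witness is 5, 11, 14 (A-positions 2,3,5, B-positions 1,6,13).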